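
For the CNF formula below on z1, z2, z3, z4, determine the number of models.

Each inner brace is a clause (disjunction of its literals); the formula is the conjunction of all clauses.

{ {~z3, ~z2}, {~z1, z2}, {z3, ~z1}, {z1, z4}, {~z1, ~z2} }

3

There are 2^4 = 16 truth assignments over (z1, z2, z3, z4).
Split on z3. With z3 = 1, the clauses containing z3 are satisfied and ~z3 drops from the rest; 1 of the 2^3 = 8 assignments to the other variables satisfy what remains.
With z3 = 0, by the same count on the reduced clause set, 2 assignments work.
(One model: z1=F, z2=F, z3=F, z4=T.)
Total: 1 + 2 = 3.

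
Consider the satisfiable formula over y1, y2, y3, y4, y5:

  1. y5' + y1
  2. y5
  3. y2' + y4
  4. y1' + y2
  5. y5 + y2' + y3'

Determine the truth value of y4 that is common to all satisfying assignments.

Suppose y4 = 0.
(y5) alone gives y5 = 1.
(y1) alone gives y1 = 1.
(y2') alone gives y2 = 0.
Now (y2) is unsatisfied and unit — conflict.
So every satisfying assignment has y4 = True.

True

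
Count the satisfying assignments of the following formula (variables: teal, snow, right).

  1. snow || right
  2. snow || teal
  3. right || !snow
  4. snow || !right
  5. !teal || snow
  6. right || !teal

There are 2^3 = 8 truth assignments over (teal, snow, right).
Check each against the 6 clauses (columns in the order teal, snow, right):
  F F F  ✗ fails (snow || right)
  F F T  ✗ fails (snow || teal)
  F T F  ✗ fails (right || !snow)
  F T T  ✓ satisfies all
  T F F  ✗ fails (snow || right)
  T F T  ✗ fails (snow || !right)
  T T F  ✗ fails (right || !snow)
  T T T  ✓ satisfies all
2 of the 8 rows are models.

2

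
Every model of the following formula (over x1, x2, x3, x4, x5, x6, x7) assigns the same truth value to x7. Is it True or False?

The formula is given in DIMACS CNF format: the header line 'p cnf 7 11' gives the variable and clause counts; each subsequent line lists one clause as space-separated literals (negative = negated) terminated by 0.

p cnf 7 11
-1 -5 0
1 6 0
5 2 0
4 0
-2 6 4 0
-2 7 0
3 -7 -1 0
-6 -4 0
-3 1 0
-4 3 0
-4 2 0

Suppose x7 = False.
Unit clause (x4) forces x4 = True.
Unit clause (¬x2) forces x2 = False.
Now (x2) is unsatisfied and unit — conflict.
So every satisfying assignment has x7 = True.

True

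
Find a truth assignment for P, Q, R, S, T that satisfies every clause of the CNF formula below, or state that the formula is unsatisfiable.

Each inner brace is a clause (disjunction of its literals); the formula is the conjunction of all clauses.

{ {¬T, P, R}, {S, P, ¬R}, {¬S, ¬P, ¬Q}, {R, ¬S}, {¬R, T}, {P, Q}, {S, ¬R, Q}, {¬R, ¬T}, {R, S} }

Branch on R: set R = True.
From the singleton clause (T), T = True.
That conflicts with the unit clause (¬T).
Undo R and try R = False.
From the singleton clause (¬S), S = False.
That conflicts with the unit clause (S).
Either choice for R ends in contradiction.

UNSATISFIABLE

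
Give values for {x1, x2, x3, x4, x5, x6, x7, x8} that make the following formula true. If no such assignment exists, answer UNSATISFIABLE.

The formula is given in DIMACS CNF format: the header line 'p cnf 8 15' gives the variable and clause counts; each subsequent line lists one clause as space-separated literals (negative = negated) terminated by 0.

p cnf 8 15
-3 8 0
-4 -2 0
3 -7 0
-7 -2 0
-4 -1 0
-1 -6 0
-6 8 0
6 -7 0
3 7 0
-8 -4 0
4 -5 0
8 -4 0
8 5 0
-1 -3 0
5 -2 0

Case x3 = True:
Unit clause (x8) forces x8 = True.
Unit clause (¬x4) forces x4 = False.
Unit clause (¬x5) forces x5 = False.
Unit clause (¬x1) forces x1 = False.
Unit clause (¬x2) forces x2 = False.
Case x6 = True:
No clause remains; x7 is free.

x1 ↦ False, x2 ↦ False, x3 ↦ True, x4 ↦ False, x5 ↦ False, x6 ↦ True, x7 ↦ False, x8 ↦ True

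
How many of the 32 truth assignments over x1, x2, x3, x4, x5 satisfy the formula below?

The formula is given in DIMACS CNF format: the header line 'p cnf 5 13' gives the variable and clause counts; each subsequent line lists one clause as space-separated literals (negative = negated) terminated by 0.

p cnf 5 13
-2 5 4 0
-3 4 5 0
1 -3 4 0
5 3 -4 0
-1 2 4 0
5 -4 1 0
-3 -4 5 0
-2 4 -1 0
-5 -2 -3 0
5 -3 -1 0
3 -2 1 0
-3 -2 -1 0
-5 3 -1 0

There are 2^5 = 32 truth assignments over (x1, x2, x3, x4, x5).
Split on x1. With x1 = True, the clauses containing x1 are satisfied and ¬x1 drops from the rest; 1 of the 2^4 = 16 assignments to the other variables satisfy what remains.
With x1 = False, by the same count on the reduced clause set, 4 assignments work.
(One model: x1=F, x2=F, x3=F, x4=F, x5=F.)
Total: 1 + 4 = 5.

5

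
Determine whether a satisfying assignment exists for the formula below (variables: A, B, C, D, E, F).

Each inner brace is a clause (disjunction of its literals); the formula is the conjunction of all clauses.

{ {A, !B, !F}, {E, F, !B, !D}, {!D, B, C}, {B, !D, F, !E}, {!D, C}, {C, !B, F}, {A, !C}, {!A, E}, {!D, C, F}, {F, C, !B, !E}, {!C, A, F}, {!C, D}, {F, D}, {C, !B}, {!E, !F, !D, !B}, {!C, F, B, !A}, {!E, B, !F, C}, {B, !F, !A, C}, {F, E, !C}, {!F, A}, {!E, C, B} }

Suppose D = true.
From the singleton clause (C), C = true.
From the singleton clause (A), A = true.
From the singleton clause (E), E = true.
Suppose B = true.
From the singleton clause (!F), F = false.
This assignment satisfies each clause.
A satisfying assignment: A ↦ true; B ↦ true; C ↦ true; D ↦ true; E ↦ true; F ↦ false.

Yes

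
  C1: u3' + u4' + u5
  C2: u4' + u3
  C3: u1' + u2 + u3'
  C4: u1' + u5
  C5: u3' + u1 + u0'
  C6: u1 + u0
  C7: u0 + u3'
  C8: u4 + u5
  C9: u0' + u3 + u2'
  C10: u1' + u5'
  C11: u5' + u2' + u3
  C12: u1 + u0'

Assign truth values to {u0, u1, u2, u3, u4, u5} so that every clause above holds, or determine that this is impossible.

Case u4 = 0:
(u5) alone gives u5 = 1.
(u1') alone gives u1 = 0.
(u0) alone gives u0 = 1.
Now (u0') is unsatisfied and unit — conflict.
So u4 must be the other value — set u4 = 1.
(u3) alone gives u3 = 1.
(u5) alone gives u5 = 1.
(u0) alone gives u0 = 1.
(u1) alone gives u1 = 1.
Now (u1') is unsatisfied and unit — conflict.
Neither u4 = 1 nor u4 = 0 works.

UNSATISFIABLE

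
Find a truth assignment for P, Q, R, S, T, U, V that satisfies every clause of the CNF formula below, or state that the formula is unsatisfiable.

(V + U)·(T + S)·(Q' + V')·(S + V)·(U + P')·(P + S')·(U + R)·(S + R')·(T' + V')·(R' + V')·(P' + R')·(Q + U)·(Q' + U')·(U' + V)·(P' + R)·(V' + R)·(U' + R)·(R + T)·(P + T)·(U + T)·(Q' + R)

UNSATISFIABLE

Case V = 1:
The clause (Q') is unit, so Q = 0.
The clause (T') is unit, so T = 0.
The clause (S) is unit, so S = 1.
The clause (P) is unit, so P = 1.
The clause (U) is unit, so U = 1.
The clause (R') is unit, so R = 0.
That conflicts with the unit clause (R).
Undo V and try V = 0.
The clause (U) is unit, so U = 1.
That conflicts with the unit clause (U').
Neither V = 1 nor V = 0 works.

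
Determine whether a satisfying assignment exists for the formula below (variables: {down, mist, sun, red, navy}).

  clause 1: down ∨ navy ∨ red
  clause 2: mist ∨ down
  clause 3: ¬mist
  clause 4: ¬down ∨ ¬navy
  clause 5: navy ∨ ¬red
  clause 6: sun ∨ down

Yes

From the singleton clause (¬mist), mist = False.
From the singleton clause (down), down = True.
From the singleton clause (¬navy), navy = False.
From the singleton clause (¬red), red = False.
No clause remains; sun is free.
A satisfying assignment: down: True; mist: False; sun: True; red: False; navy: False.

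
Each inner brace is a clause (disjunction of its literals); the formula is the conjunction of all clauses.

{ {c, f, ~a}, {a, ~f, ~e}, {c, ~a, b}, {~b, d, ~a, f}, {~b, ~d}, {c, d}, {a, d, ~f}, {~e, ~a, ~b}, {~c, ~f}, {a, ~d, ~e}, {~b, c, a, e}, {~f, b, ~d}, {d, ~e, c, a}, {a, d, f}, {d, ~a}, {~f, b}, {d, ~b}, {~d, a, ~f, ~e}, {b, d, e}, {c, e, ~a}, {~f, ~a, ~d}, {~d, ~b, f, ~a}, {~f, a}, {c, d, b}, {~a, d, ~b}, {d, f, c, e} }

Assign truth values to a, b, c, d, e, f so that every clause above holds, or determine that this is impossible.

a: 1; b: 0; c: 1; d: 1; e: 1; f: 0

Try b = 0.
Unit clause (~f) forces f = 0.
Try c = 1.
Try a = 1.
Unit clause (d) forces d = 1.
No clause remains; e is free.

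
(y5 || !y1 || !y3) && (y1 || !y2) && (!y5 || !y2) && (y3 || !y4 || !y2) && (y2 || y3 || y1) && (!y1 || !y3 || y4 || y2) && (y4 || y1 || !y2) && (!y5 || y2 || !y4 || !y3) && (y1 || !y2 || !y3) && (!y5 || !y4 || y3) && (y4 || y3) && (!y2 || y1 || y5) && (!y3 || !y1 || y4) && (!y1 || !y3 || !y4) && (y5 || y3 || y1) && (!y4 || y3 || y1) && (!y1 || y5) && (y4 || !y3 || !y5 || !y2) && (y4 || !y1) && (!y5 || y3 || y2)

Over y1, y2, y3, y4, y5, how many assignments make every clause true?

There are 2^5 = 32 truth assignments over (y1, y2, y3, y4, y5).
Split on y4. With y4 = true, the clauses containing y4 are satisfied and !y4 drops from the rest; 1 of the 2^4 = 16 assignments to the other variables satisfy what remains.
With y4 = false, by the same count on the reduced clause set, 2 assignments work.
Total: 1 + 2 = 3.

3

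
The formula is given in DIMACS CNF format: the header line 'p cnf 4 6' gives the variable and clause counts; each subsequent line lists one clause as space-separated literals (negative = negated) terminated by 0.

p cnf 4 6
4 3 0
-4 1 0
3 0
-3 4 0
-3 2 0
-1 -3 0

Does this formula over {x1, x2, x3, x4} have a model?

Unit clause (x3) forces x3 = True.
Unit clause (x4) forces x4 = True.
Unit clause (x1) forces x1 = True.
That conflicts with the unit clause (¬x1).
No assignment satisfies every clause.

No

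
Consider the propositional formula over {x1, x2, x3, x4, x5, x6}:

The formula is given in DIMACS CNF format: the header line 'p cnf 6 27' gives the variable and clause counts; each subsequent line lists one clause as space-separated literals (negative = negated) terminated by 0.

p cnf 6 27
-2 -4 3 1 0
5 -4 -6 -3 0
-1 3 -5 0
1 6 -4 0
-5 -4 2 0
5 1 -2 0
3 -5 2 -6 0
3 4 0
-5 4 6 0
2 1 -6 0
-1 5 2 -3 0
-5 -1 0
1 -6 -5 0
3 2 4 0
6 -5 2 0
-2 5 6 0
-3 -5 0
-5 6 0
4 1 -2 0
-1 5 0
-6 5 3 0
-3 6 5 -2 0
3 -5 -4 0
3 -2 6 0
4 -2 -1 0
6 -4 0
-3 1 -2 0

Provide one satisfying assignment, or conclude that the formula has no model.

Try x3 = True.
The clause (¬x5) is unit, so x5 = False.
The clause (¬x1) is unit, so x1 = False.
The clause (¬x2) is unit, so x2 = False.
The clause (¬x6) is unit, so x6 = False.
The clause (¬x4) is unit, so x4 = False.
This assignment satisfies each clause.

x1: False,  x2: False,  x3: True,  x4: False,  x5: False,  x6: False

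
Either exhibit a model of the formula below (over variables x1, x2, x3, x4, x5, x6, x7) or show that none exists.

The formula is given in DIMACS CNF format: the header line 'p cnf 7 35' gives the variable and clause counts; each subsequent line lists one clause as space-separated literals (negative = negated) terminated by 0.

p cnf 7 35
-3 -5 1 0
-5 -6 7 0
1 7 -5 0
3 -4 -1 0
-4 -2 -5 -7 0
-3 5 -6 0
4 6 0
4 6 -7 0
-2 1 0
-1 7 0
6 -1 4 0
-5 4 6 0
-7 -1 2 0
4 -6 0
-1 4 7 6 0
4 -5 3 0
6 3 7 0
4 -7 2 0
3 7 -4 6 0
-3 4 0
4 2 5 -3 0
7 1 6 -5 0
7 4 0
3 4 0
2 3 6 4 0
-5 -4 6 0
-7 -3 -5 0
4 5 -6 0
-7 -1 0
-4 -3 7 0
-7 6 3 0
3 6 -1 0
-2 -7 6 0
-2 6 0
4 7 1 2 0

Case x4 = True:
Case x3 = True:
From the singleton clause (x7), x7 = True.
From the singleton clause (¬x5), x5 = False.
From the singleton clause (¬x6), x6 = False.
From the singleton clause (¬x1), x1 = False.
From the singleton clause (¬x2), x2 = False.
Every clause now holds.

x1=False,  x2=False,  x3=True,  x4=True,  x5=False,  x6=False,  x7=True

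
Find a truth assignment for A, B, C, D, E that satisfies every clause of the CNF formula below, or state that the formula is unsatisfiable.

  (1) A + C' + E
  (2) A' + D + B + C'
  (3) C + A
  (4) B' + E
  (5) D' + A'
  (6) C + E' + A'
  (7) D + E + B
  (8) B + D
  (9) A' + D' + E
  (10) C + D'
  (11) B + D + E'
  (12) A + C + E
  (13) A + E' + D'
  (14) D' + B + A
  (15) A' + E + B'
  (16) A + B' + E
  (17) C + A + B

Suppose C = 1.
Suppose A = 0.
From the singleton clause (E), E = 1.
From the singleton clause (D'), D = 0.
From the singleton clause (B), B = 1.
Every clause now holds.

A=0, B=1, C=1, D=0, E=1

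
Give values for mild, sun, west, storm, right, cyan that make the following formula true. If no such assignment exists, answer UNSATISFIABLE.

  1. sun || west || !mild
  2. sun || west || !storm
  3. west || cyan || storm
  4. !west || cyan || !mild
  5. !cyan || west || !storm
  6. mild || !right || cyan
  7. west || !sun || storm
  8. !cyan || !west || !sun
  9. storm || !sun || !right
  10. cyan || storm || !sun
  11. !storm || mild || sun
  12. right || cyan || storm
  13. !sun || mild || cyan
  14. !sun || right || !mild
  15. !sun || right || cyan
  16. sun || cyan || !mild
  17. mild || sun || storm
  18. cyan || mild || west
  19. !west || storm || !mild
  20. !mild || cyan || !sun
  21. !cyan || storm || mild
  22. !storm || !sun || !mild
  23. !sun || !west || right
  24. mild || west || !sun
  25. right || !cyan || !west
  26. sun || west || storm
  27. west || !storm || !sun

Branch on sun: set sun = false.
Branch on west: set west = true.
Branch on cyan: set cyan = true.
Unit clause (right) forces right = true.
Branch on storm: set storm = true.
Unit clause (mild) forces mild = true.
Every clause now holds.

mild ↦ true, sun ↦ false, west ↦ true, storm ↦ true, right ↦ true, cyan ↦ true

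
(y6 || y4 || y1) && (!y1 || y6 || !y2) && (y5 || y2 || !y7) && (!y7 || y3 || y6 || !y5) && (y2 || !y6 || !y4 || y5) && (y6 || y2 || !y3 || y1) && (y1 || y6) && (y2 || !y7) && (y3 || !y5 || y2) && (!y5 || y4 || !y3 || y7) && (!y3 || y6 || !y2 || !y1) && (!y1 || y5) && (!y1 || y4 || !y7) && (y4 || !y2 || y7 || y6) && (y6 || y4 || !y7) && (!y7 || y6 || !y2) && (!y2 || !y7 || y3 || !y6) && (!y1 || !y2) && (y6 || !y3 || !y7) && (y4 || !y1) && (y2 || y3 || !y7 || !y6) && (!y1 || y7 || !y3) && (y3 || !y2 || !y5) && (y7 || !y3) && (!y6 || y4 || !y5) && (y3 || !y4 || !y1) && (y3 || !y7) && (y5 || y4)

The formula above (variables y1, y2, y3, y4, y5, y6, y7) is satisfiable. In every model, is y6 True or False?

True

Suppose y6 = false.
Unit clause (y1) forces y1 = true.
Unit clause (!y2) forces y2 = false.
Unit clause (!y7) forces y7 = false.
Unit clause (y5) forces y5 = true.
Unit clause (y3) forces y3 = true.
But (!y3) is also a unit clause — contradiction.
So every satisfying assignment has y6 = True.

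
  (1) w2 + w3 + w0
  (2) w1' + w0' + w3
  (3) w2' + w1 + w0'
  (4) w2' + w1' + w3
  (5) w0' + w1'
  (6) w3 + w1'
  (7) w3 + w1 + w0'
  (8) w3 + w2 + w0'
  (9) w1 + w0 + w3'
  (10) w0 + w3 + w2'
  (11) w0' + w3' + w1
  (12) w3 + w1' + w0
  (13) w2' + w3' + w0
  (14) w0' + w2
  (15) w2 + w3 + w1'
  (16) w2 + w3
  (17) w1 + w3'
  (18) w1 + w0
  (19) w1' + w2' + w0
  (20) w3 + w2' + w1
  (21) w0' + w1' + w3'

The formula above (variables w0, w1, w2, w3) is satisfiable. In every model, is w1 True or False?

Suppose w1 = 0.
The clause (w3') is unit, so w3 = 0.
The clause (w0') is unit, so w0 = 0.
Now (w0) is unsatisfied and unit — conflict.
So every satisfying assignment has w1 = True.

True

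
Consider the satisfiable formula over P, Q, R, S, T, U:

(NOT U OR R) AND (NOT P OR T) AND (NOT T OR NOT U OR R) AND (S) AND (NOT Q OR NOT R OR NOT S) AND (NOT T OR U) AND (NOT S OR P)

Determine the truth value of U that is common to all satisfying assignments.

Suppose U = false.
From the singleton clause (S), S = true.
From the singleton clause (NOT T), T = false.
From the singleton clause (NOT P), P = false.
Now (P) is unsatisfied and unit — conflict.
So every satisfying assignment has U = True.

True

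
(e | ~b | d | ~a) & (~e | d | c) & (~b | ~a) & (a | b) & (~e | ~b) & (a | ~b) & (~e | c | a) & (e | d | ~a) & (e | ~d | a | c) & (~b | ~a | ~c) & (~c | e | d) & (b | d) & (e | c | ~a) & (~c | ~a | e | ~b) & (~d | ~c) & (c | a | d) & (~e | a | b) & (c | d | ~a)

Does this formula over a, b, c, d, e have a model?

Yes, satisfiable

Try b = 0.
From the singleton clause (a), a = 1.
From the singleton clause (d), d = 1.
From the singleton clause (~c), c = 0.
From the singleton clause (e), e = 1.
All clauses are satisfied.
A satisfying assignment: a ↦ 1,  b ↦ 0,  c ↦ 0,  d ↦ 1,  e ↦ 1.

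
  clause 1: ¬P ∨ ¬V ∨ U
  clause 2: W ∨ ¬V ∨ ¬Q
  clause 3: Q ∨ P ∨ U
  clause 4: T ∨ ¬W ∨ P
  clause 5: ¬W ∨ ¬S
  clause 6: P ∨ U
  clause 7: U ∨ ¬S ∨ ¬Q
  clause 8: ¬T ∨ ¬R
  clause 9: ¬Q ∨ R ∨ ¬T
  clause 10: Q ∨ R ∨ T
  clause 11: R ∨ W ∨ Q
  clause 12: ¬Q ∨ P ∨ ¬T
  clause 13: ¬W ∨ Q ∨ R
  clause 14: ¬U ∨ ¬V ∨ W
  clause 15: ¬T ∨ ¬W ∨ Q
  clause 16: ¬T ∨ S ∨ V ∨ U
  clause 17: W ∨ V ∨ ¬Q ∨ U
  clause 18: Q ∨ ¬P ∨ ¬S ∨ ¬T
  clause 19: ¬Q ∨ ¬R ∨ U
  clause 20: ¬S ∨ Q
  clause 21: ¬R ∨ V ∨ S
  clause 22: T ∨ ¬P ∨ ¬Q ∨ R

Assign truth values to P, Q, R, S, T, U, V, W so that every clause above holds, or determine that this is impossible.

P=True, Q=False, R=True, S=False, T=False, U=True, V=True, W=True

Branch on W: set W = True.
From the singleton clause (¬S), S = False.
Branch on T: set T = False.
From the singleton clause (P), P = True.
Branch on V: set V = True.
From the singleton clause (U), U = True.
Branch on Q: set Q = False.
From the singleton clause (R), R = True.
Every clause now holds.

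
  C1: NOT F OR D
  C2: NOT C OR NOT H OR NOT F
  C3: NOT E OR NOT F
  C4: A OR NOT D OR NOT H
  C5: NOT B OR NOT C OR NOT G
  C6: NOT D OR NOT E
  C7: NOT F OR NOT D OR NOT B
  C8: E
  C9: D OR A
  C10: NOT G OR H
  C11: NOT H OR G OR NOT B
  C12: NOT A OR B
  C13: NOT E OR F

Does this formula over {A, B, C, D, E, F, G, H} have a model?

Unsatisfiable

Unit clause (E) forces E = true.
Unit clause (NOT F) forces F = false.
That conflicts with the unit clause (F).
No assignment satisfies every clause.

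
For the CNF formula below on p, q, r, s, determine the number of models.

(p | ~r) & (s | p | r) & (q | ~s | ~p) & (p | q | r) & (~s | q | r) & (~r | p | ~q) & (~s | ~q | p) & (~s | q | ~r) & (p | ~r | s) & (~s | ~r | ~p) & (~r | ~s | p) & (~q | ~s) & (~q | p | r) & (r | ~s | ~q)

There are 2^4 = 16 truth assignments over (p, q, r, s).
Check each against the 14 clauses (columns in the order p, q, r, s):
  F F F F  ✗ fails (s | p | r)
  F F F T  ✗ fails (p | q | r)
  F F T F  ✗ fails (p | ~r)
  F F T T  ✗ fails (p | ~r)
  F T F F  ✗ fails (s | p | r)
  F T F T  ✗ fails (~s | ~q | p)
  F T T F  ✗ fails (p | ~r)
  F T T T  ✗ fails (p | ~r)
  T F F F  ✓ satisfies all
  T F F T  ✗ fails (q | ~s | ~p)
  T F T F  ✓ satisfies all
  T F T T  ✗ fails (q | ~s | ~p)
  T T F F  ✓ satisfies all
  T T F T  ✗ fails (~q | ~s)
  T T T F  ✓ satisfies all
  T T T T  ✗ fails (~s | ~r | ~p)
4 of the 16 rows are models.

4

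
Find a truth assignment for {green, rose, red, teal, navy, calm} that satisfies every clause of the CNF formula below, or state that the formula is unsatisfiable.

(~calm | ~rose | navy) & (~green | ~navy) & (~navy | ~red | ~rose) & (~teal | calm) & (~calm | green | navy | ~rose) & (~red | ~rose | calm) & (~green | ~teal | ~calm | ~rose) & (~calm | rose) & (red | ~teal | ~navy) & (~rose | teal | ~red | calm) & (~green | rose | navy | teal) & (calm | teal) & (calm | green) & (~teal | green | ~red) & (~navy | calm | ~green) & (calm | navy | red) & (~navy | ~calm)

UNSATISFIABLE

Case green = 0:
The clause (calm) is unit, so calm = 1.
The clause (rose) is unit, so rose = 1.
The clause (navy) is unit, so navy = 1.
Now (~navy) is unsatisfied and unit — conflict.
Backtrack on green: now try green = 1.
The clause (~navy) is unit, so navy = 0.
Case calm = 0:
The clause (~teal) is unit, so teal = 0.
Now (teal) is unsatisfied and unit — conflict.
Backtrack on calm: now try calm = 1.
The clause (~rose) is unit, so rose = 0.
Now (rose) is unsatisfied and unit — conflict.
Neither calm = 1 nor calm = 0 works.
Neither green = 1 nor green = 0 works.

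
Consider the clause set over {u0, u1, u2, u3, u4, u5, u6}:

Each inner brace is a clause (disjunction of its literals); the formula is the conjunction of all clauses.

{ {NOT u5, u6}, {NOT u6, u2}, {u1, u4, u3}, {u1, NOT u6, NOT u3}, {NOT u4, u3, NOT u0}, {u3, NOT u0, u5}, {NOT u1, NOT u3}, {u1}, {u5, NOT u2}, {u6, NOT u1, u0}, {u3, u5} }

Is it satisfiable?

Yes

Unit clause (u1) forces u1 = true.
Unit clause (NOT u3) forces u3 = false.
Unit clause (u5) forces u5 = true.
Unit clause (u6) forces u6 = true.
Unit clause (u2) forces u2 = true.
Case u4 = true:
Unit clause (NOT u0) forces u0 = false.
Every clause now holds.
A satisfying assignment: u0 ↦ false,  u1 ↦ true,  u2 ↦ true,  u3 ↦ false,  u4 ↦ true,  u5 ↦ true,  u6 ↦ true.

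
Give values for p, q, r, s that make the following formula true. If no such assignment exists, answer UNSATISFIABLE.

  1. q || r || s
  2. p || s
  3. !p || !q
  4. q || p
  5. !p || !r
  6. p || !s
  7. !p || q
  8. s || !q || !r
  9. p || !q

UNSATISFIABLE

Branch on p: set p = true.
The clause (!q) is unit, so q = false.
That conflicts with the unit clause (q).
That branch fails; take p = false instead.
The clause (s) is unit, so s = true.
That conflicts with the unit clause (!s).
Either choice for p ends in contradiction.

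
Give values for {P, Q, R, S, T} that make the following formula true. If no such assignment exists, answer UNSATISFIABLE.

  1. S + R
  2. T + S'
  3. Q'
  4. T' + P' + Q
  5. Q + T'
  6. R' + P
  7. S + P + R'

Unit clause (Q') forces Q = 0.
Unit clause (T') forces T = 0.
Unit clause (S') forces S = 0.
Unit clause (R) forces R = 1.
Unit clause (P) forces P = 1.
All clauses are satisfied.

P: 1; Q: 0; R: 1; S: 0; T: 0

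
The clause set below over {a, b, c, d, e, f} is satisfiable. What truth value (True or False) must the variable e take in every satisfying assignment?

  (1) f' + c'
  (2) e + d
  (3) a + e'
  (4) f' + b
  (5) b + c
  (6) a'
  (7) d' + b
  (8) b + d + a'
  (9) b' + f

Suppose e = 1.
(a) alone gives a = 1.
But (a') is also a unit clause — contradiction.
So every satisfying assignment has e = False.

False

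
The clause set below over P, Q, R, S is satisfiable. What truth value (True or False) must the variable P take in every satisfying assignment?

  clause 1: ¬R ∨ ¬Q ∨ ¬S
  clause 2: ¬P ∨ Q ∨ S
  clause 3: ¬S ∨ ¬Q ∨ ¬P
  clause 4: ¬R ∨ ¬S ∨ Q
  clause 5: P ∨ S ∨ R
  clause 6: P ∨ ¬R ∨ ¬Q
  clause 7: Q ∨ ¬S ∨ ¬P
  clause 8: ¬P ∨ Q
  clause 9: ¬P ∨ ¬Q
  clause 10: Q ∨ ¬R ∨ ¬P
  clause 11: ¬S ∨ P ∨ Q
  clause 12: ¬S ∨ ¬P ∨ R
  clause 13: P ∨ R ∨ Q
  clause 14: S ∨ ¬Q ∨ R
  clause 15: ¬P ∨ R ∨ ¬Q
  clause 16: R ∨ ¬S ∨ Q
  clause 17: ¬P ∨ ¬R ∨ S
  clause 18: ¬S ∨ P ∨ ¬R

False

Suppose P = True.
(Q) alone gives Q = True.
That conflicts with the unit clause (¬Q).
So every satisfying assignment has P = False.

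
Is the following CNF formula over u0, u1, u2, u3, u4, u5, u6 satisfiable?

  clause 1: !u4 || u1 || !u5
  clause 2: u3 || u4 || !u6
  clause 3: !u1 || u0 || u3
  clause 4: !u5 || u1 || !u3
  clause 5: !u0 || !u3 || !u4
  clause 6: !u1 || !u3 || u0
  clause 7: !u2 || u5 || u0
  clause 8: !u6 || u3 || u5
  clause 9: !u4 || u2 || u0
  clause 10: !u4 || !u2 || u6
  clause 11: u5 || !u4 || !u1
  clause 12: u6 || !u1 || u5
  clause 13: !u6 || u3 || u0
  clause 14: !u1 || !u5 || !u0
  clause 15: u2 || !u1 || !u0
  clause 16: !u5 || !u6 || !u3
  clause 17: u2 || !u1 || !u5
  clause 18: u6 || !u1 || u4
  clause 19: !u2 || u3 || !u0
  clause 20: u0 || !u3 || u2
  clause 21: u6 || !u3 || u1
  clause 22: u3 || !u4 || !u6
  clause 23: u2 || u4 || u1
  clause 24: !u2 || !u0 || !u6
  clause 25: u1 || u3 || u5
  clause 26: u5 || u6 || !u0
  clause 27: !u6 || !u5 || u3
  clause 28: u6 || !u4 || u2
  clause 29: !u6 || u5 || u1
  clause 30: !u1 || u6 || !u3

Yes

Branch on u4: set u4 = false.
Branch on u3: set u3 = false.
The clause (!u6) is unit, so u6 = false.
The clause (!u1) is unit, so u1 = false.
The clause (u2) is unit, so u2 = true.
The clause (!u0) is unit, so u0 = false.
The clause (u5) is unit, so u5 = true.
Every clause now holds.
A satisfying assignment: u0 ↦ false,  u1 ↦ false,  u2 ↦ true,  u3 ↦ false,  u4 ↦ false,  u5 ↦ true,  u6 ↦ false.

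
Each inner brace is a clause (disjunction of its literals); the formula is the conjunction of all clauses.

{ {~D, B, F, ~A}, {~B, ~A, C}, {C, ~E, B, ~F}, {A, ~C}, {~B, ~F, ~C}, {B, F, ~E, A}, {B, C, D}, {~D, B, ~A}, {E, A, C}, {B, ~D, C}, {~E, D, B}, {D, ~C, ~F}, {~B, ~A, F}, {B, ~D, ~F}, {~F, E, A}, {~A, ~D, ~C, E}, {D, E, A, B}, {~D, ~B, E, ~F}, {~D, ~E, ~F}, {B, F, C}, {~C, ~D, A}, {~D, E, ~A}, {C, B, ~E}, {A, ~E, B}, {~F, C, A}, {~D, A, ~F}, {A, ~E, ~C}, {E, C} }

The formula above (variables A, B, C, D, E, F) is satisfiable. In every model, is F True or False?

False

Suppose F = 1.
Case A = 1:
Case B = 0:
From the singleton clause (~D), D = 0.
From the singleton clause (C), C = 1.
But (~C) is also a unit clause — contradiction.
Undo B and try B = 1.
From the singleton clause (C), C = 1.
But (~C) is also a unit clause — contradiction.
Neither B = 1 nor B = 0 works.
Undo A and try A = 0.
From the singleton clause (~C), C = 0.
But (C) is also a unit clause — contradiction.
Neither A = 1 nor A = 0 works.
So every satisfying assignment has F = False.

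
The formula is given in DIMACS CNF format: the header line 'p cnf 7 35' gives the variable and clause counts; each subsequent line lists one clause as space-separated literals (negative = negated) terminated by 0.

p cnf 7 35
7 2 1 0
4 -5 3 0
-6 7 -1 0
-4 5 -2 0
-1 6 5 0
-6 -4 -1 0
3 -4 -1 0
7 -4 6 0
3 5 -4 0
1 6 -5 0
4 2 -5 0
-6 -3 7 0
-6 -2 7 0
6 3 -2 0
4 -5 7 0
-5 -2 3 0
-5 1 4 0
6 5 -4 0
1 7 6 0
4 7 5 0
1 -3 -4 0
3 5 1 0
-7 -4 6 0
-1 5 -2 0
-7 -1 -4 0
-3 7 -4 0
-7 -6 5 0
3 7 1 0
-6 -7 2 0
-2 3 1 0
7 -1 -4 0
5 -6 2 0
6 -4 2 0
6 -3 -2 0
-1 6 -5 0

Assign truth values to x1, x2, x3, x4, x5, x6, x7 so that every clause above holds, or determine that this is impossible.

Suppose x7 = True.
Suppose x4 = False.
Suppose x5 = True.
(x3) alone gives x3 = True.
(x2) alone gives x2 = True.
(x1) alone gives x1 = True.
(x6) alone gives x6 = True.
Every clause now holds.

x1 ↦ True,  x2 ↦ True,  x3 ↦ True,  x4 ↦ False,  x5 ↦ True,  x6 ↦ True,  x7 ↦ True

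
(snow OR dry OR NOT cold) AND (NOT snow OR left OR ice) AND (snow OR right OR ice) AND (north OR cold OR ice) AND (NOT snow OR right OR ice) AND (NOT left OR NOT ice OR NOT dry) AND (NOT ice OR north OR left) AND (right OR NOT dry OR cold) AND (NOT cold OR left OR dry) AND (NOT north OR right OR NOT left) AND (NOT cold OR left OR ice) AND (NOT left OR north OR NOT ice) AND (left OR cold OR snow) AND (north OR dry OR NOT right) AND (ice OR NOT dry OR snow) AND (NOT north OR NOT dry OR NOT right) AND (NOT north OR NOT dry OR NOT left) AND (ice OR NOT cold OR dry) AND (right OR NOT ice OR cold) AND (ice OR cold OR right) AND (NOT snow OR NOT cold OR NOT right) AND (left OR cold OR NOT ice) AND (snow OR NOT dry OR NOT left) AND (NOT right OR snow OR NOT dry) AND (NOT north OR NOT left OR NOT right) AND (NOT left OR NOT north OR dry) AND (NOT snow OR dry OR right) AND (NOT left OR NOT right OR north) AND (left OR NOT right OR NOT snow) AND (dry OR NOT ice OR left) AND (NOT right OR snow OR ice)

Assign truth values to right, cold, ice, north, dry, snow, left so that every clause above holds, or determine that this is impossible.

Suppose snow = false.
Suppose dry = true.
The clause (ice) is unit, so ice = true.
The clause (NOT left) is unit, so left = false.
The clause (north) is unit, so north = true.
The clause (cold) is unit, so cold = true.
The clause (NOT right) is unit, so right = false.
Every clause now holds.

right: false,  cold: true,  ice: true,  north: true,  dry: true,  snow: false,  left: false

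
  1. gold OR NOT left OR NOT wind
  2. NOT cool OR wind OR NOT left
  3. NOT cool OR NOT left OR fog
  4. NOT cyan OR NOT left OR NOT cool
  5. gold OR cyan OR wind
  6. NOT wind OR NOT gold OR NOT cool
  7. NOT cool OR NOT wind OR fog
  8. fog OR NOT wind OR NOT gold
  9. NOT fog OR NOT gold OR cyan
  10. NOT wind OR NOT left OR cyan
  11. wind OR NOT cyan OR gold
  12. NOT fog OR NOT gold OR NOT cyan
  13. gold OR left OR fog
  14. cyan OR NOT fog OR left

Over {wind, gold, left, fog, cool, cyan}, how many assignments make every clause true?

There are 2^6 = 64 truth assignments over (wind, gold, left, fog, cool, cyan).
Split on fog. With fog = true, the clauses containing fog are satisfied and NOT fog drops from the rest; 2 of the 2^5 = 32 assignments to the other variables satisfy what remains.
With fog = false, by the same count on the reduced clause set, 6 assignments work.
(One model: wind=F, gold=T, left=F, fog=F, cool=F, cyan=F.)
Total: 2 + 6 = 8.

8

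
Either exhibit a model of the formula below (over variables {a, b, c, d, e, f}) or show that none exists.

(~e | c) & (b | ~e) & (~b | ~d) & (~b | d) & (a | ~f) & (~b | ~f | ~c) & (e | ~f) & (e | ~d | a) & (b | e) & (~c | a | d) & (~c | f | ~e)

UNSATISFIABLE

Branch on e: set e = 0.
Unit clause (~f) forces f = 0.
Unit clause (b) forces b = 1.
Unit clause (~d) forces d = 0.
Now (d) is unsatisfied and unit — conflict.
That branch fails; take e = 1 instead.
Unit clause (c) forces c = 1.
Unit clause (b) forces b = 1.
Unit clause (~d) forces d = 0.
Now (d) is unsatisfied and unit — conflict.
Either choice for e ends in contradiction.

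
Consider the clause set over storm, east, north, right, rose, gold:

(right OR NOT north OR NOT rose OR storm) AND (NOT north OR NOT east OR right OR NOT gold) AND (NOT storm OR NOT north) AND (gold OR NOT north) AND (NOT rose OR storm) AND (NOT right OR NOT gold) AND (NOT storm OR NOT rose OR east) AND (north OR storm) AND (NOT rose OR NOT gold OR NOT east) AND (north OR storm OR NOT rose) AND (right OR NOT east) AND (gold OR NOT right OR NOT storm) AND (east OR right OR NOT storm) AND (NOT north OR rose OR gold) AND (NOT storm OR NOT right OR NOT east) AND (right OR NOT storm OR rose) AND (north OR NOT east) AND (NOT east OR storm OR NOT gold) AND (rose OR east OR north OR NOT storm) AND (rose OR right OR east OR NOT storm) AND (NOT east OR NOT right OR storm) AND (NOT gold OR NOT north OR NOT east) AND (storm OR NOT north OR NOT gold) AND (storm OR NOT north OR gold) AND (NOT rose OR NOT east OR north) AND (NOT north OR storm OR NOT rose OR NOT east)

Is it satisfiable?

Try storm = false.
Unit clause (NOT rose) forces rose = false.
Unit clause (north) forces north = true.
Unit clause (gold) forces gold = true.
That conflicts with the unit clause (NOT gold).
Undo storm and try storm = true.
Unit clause (NOT north) forces north = false.
Unit clause (NOT east) forces east = false.
Unit clause (NOT rose) forces rose = false.
That conflicts with the unit clause (rose).
Both values of storm lead to a conflict.
No assignment satisfies every clause.

No, unsatisfiable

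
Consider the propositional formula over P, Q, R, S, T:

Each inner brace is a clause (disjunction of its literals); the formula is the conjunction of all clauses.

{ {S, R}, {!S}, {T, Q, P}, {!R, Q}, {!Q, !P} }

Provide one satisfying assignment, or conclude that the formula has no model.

The clause (!S) is unit, so S = false.
The clause (R) is unit, so R = true.
The clause (Q) is unit, so Q = true.
The clause (!P) is unit, so P = false.
Every clause is now satisfied; T is unconstrained.

P ↦ false, Q ↦ true, R ↦ true, S ↦ false, T ↦ true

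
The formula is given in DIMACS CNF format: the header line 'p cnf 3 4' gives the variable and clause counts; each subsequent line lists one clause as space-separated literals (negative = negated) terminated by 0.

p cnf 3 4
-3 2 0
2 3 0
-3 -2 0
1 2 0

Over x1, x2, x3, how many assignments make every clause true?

2

There are 2^3 = 8 truth assignments over (x1, x2, x3).
Split on x1. With x1 = True, the clauses containing x1 are satisfied and ¬x1 drops from the rest; 1 of the 2^2 = 4 assignments to the other variables satisfy what remains.
With x1 = False, by the same count on the reduced clause set, 1 assignment works.
(One model: x1=F, x2=T, x3=F.)
Total: 1 + 1 = 2.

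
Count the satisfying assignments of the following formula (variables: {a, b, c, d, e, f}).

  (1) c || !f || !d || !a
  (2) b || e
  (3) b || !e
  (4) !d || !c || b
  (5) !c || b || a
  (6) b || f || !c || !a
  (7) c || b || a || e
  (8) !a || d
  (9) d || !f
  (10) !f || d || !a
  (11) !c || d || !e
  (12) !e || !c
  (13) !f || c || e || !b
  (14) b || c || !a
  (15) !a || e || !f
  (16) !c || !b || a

There are 2^6 = 64 truth assignments over (a, b, c, d, e, f).
Split on c. With c = true, the clauses containing c are satisfied and !c drops from the rest; 1 of the 2^5 = 32 assignments to the other variables satisfy what remains.
With c = false, by the same count on the reduced clause set, 7 assignments work.
(One model: a=F, b=T, c=F, d=F, e=F, f=F.)
Total: 1 + 7 = 8.

8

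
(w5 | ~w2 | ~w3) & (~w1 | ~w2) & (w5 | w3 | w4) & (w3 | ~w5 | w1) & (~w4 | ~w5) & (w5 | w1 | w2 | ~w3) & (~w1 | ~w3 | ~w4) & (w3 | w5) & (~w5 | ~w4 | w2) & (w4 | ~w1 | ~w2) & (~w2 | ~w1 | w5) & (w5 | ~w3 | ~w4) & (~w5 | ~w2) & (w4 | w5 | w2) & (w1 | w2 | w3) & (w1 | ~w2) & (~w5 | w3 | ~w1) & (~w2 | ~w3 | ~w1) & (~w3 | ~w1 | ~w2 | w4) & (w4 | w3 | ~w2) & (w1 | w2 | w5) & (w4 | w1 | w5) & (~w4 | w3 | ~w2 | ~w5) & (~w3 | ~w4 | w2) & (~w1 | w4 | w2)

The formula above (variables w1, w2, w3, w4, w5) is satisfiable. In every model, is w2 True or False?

Suppose w2 = 1.
The clause (~w1) is unit, so w1 = 0.
Now (w1) is unsatisfied and unit — conflict.
So every satisfying assignment has w2 = False.

False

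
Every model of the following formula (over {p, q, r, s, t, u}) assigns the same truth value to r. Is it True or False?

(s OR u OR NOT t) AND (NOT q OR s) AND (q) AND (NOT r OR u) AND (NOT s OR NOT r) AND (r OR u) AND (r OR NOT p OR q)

Suppose r = true.
From the singleton clause (q), q = true.
From the singleton clause (s), s = true.
But (NOT s) is also a unit clause — contradiction.
So every satisfying assignment has r = False.

False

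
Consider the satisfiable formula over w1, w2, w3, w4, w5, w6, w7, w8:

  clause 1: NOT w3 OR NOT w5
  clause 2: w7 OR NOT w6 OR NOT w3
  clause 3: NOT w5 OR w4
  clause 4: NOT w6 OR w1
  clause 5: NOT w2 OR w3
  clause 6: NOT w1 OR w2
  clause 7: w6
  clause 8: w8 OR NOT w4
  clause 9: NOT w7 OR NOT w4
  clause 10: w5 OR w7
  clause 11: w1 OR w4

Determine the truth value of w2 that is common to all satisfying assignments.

Suppose w2 = false.
Unit clause (NOT w1) forces w1 = false.
Unit clause (NOT w6) forces w6 = false.
But (w6) is also a unit clause — contradiction.
So every satisfying assignment has w2 = True.

True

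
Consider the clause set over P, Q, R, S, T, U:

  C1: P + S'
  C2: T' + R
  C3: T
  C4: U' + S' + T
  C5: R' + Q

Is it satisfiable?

Satisfiable

Unit clause (T) forces T = 1.
Unit clause (R) forces R = 1.
Unit clause (Q) forces Q = 1.
Try P = 0.
Unit clause (S') forces S = 0.
No clause remains; U is free.
A satisfying assignment: P: 0, Q: 1, R: 1, S: 0, T: 1, U: 0.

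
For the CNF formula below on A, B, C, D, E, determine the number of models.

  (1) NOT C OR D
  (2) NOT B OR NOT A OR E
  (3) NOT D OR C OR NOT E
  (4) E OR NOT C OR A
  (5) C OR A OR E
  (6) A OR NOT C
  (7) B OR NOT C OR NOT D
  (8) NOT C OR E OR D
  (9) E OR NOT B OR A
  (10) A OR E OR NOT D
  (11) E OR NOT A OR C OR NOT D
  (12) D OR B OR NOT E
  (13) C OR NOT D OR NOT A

There are 2^5 = 32 truth assignments over (A, B, C, D, E).
Split on C. With C = true, the clauses containing C are satisfied and NOT C drops from the rest; 1 of the 2^4 = 16 assignments to the other variables satisfy what remains.
With C = false, by the same count on the reduced clause set, 3 assignments work.
(One model: A=F, B=T, C=F, D=F, E=T.)
Total: 1 + 3 = 4.

4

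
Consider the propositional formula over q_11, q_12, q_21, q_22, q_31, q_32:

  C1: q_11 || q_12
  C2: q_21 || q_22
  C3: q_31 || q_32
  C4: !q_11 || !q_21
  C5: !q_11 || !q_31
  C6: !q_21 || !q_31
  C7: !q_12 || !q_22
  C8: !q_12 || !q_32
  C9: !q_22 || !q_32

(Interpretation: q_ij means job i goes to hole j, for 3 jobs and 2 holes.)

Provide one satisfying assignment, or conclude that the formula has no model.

Case q_11 = true:
(!q_21) alone gives q_21 = false.
(q_22) alone gives q_22 = true.
(!q_31) alone gives q_31 = false.
(q_32) alone gives q_32 = true.
That conflicts with the unit clause (!q_32).
That branch fails; take q_11 = false instead.
(q_12) alone gives q_12 = true.
(!q_22) alone gives q_22 = false.
(q_21) alone gives q_21 = true.
(!q_31) alone gives q_31 = false.
(q_32) alone gives q_32 = true.
That conflicts with the unit clause (!q_32).
Both values of q_11 lead to a conflict.

UNSATISFIABLE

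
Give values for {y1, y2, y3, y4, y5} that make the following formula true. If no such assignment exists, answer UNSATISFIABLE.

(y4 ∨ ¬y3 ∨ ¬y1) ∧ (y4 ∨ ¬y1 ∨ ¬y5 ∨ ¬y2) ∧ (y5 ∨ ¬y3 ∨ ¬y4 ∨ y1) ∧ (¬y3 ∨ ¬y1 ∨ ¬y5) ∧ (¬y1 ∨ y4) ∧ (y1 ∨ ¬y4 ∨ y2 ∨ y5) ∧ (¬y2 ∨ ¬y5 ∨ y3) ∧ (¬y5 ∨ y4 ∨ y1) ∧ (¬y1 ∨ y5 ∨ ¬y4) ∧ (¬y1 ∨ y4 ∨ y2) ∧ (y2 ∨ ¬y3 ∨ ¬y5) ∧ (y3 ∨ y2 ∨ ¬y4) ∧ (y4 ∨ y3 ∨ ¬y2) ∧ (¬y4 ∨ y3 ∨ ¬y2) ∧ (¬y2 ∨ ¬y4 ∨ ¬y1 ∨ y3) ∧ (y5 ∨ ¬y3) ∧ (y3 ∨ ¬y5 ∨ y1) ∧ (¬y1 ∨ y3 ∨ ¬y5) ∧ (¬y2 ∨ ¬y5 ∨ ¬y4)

Branch on y1: set y1 = False.
Branch on y5: set y5 = False.
Unit clause (¬y3) forces y3 = False.
Branch on y4: set y4 = False.
Unit clause (¬y2) forces y2 = False.
All clauses are satisfied.

y1: False, y2: False, y3: False, y4: False, y5: False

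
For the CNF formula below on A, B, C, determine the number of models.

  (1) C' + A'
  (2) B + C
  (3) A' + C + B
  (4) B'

There are 2^3 = 8 truth assignments over (A, B, C).
Split on C. With C = 1, the clauses containing C are satisfied and C' drops from the rest; 1 of the 2^2 = 4 assignments to the other variables satisfy what remains.
With C = 0, by the same count on the reduced clause set, 0 assignments work.
(One model: A=F, B=F, C=T.)
Total: 1 + 0 = 1.

1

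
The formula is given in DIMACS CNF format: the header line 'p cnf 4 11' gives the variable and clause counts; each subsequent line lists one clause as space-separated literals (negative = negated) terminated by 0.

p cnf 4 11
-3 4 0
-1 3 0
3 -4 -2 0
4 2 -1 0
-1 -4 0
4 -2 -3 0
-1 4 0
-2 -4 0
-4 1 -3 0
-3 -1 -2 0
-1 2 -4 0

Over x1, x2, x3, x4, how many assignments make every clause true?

3

There are 2^4 = 16 truth assignments over (x1, x2, x3, x4).
Check each against the 11 clauses (columns in the order x1, x2, x3, x4):
  F F F F  ✓ satisfies all
  F F F T  ✓ satisfies all
  F F T F  ✗ fails (¬x3 ∨ x4)
  F F T T  ✗ fails (¬x4 ∨ x1 ∨ ¬x3)
  F T F F  ✓ satisfies all
  F T F T  ✗ fails (x3 ∨ ¬x4 ∨ ¬x2)
  F T T F  ✗ fails (¬x3 ∨ x4)
  F T T T  ✗ fails (¬x2 ∨ ¬x4)
  T F F F  ✗ fails (¬x1 ∨ x3)
  T F F T  ✗ fails (¬x1 ∨ x3)
  T F T F  ✗ fails (¬x3 ∨ x4)
  T F T T  ✗ fails (¬x1 ∨ ¬x4)
  T T F F  ✗ fails (¬x1 ∨ x3)
  T T F T  ✗ fails (¬x1 ∨ x3)
  T T T F  ✗ fails (¬x3 ∨ x4)
  T T T T  ✗ fails (¬x1 ∨ ¬x4)
3 of the 16 rows are models.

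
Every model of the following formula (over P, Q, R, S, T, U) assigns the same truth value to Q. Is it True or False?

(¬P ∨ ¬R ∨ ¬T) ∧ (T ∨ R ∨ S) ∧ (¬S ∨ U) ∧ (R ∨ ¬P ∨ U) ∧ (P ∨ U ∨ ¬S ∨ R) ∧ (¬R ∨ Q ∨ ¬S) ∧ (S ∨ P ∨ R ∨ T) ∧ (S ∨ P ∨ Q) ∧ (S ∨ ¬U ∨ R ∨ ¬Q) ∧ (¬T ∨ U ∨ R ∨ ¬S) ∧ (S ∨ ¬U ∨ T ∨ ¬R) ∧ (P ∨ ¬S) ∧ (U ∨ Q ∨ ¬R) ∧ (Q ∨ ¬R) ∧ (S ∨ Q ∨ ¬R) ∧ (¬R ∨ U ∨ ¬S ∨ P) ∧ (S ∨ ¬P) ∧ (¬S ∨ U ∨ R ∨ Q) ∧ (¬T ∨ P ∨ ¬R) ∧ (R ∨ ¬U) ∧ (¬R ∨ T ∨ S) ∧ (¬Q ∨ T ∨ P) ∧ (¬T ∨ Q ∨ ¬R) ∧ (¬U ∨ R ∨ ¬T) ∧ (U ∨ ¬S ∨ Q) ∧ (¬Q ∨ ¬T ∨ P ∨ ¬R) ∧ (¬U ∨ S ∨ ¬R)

True

Suppose Q = False.
The clause (¬R) is unit, so R = False.
The clause (¬U) is unit, so U = False.
The clause (¬S) is unit, so S = False.
The clause (T) is unit, so T = True.
The clause (¬P) is unit, so P = False.
But (P) is also a unit clause — contradiction.
So every satisfying assignment has Q = True.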